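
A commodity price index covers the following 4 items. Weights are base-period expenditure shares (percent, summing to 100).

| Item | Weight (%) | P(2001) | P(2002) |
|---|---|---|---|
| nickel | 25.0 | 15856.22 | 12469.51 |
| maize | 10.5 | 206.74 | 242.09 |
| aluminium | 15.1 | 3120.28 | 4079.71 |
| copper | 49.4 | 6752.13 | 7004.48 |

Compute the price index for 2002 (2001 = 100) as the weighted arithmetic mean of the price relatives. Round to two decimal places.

nickel: 25.0 × (12469.51/15856.22) = 25.0 × 0.786411 = 19.6603
maize: 10.5 × (242.09/206.74) = 10.5 × 1.170988 = 12.2954
aluminium: 15.1 × (4079.71/3120.28) = 15.1 × 1.307482 = 19.7430
copper: 49.4 × (7004.48/6752.13) = 49.4 × 1.037373 = 51.2462
Index = Σ wᵢ·(p₁ᵢ/p₀ᵢ) = 19.6603 + 12.2954 + 19.7430 + 51.2462 = 102.9449

102.94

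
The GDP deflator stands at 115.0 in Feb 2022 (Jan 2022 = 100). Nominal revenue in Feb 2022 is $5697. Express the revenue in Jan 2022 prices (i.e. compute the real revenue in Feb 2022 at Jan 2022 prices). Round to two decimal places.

4953.91

Real = Nominal ÷ (Index/100) = 5697 ÷ (115.0/100)
     = 5697 ÷ 1.150 = 4953.9130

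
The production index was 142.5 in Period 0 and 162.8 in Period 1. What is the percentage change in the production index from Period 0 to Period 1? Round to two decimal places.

14.25%

Change = (162.8 − 142.5) / 142.5 × 100
       = 20.3 / 142.5 × 100 = 14.2456%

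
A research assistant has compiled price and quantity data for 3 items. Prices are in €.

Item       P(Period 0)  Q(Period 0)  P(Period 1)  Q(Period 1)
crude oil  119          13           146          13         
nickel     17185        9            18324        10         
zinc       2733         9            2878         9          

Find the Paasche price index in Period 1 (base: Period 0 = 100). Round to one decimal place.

106.6

Paasche price index uses current-period quantities as weights.
ΣP(Period 1)·Q(Period 1) = 146×13 + 18324×10 + 2878×9 = 1898 + 183240 + 25902 = 211040
ΣP(Period 0)·Q(Period 1) = 119×13 + 17185×10 + 2733×9 = 1547 + 171850 + 24597 = 197994
Index = 211040 / 197994 × 100 = 106.5891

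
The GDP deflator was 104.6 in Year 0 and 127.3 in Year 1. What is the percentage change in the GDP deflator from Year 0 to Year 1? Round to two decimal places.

21.70%

Change = (127.3 − 104.6) / 104.6 × 100
       = 22.7 / 104.6 × 100 = 21.7017%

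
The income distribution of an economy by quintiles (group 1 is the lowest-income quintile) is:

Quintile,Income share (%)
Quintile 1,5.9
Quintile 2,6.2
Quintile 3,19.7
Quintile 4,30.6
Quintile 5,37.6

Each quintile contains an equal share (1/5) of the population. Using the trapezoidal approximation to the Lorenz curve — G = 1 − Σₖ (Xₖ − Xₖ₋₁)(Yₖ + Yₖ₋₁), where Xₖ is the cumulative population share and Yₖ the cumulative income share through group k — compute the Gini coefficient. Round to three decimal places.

Cumulative income shares Yₖ: 0.0590, 0.1210, 0.3180, 0.6240, 1.0000
Σ (Xₖ−Xₖ₋₁)(Yₖ+Yₖ₋₁) = (1/5)(0.0590+0.0000) + (1/5)(0.1210+0.0590) + (1/5)(0.3180+0.1210) + (1/5)(0.6240+0.3180) + (1/5)(1.0000+0.6240)
  = 0.0118 + 0.0360 + 0.0878 + 0.1884 + 0.3248 = 0.6488
G = 1 − 0.6488 = 0.3512

0.351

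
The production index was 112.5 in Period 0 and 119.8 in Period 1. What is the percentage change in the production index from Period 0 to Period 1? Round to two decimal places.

Change = (119.8 − 112.5) / 112.5 × 100
       = 7.3 / 112.5 × 100 = 6.4889%

6.49%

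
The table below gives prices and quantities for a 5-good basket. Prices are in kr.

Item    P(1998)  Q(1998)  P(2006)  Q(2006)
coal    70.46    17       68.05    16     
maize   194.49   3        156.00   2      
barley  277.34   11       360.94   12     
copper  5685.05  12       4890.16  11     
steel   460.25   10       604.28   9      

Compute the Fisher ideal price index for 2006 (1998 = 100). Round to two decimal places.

Laspeyres component (base-period weights):
ΣP(2006)Q(1998) = 68.05×17 + 156.00×3 + 360.94×11 + 4890.16×12 + 604.28×10 = 1156.85 + 468 + 3970.34 + 58681.92 + 6042.8 = 70319.91
ΣP(1998)Q(1998) = 70.46×17 + 194.49×3 + 277.34×11 + 5685.05×12 + 460.25×10 = 1197.82 + 583.47 + 3050.74 + 68220.6 + 4602.5 = 77655.13
L = 70319.91 / 77655.13 × 100 = 90.5541
Paasche component (current-period weights):
ΣP(2006)Q(2006) = 68.05×16 + 156.00×2 + 360.94×12 + 4890.16×11 + 604.28×9 = 1088.8 + 312 + 4331.28 + 53791.76 + 5438.52 = 64962.36
ΣP(1998)Q(2006) = 70.46×16 + 194.49×2 + 277.34×12 + 5685.05×11 + 460.25×9 = 1127.36 + 388.98 + 3328.08 + 62535.55 + 4142.25 = 71522.22
P = 64962.36 / 71522.22 × 100 = 90.8282
Fisher = √(L × P) = √(90.5541 × 90.8282) = 90.6911

90.69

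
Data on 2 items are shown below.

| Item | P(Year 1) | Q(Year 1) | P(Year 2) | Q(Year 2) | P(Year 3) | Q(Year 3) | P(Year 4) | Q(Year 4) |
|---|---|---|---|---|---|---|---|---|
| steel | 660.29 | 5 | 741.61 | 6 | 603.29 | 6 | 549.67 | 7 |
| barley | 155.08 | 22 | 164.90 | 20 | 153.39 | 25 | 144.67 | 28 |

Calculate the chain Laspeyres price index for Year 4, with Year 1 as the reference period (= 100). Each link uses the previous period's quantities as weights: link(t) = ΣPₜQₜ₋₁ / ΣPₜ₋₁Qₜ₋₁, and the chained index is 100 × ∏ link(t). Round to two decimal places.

Link Year 1→Year 2:
ΣP(Year 2)Q(Year 1) = 741.61×5 + 164.90×22 = 3708.05 + 3627.8 = 7335.85
ΣP(Year 1)Q(Year 1) = 660.29×5 + 155.08×22 = 3301.45 + 3411.76 = 6713.21
link = 7335.85/6713.21 = 1.092748
Link Year 2→Year 3:
ΣP(Year 3)Q(Year 2) = 603.29×6 + 153.39×20 = 3619.74 + 3067.8 = 6687.54
ΣP(Year 2)Q(Year 2) = 741.61×6 + 164.90×20 = 4449.66 + 3298 = 7747.66
link = 6687.54/7747.66 = 0.863169
Link Year 3→Year 4:
ΣP(Year 4)Q(Year 3) = 549.67×6 + 144.67×25 = 3298.02 + 3616.75 = 6914.77
ΣP(Year 3)Q(Year 3) = 603.29×6 + 153.39×25 = 3619.74 + 3834.75 = 7454.49
link = 6914.77/7454.49 = 0.927598
Chained index = 100 × 1.092748 × 0.863169 × 0.927598 = 87.4935

87.49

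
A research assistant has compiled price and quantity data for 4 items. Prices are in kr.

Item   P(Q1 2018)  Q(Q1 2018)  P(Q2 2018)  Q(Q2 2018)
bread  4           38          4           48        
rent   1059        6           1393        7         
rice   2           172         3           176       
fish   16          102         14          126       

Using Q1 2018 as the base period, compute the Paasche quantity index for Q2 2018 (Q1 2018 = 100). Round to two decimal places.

117.04

Paasche quantity index uses current-period prices as weights.
ΣP(Q2 2018)·Q(Q2 2018) = 4×48 + 1393×7 + 3×176 + 14×126 = 192 + 9751 + 528 + 1764 = 12235
ΣP(Q2 2018)·Q(Q1 2018) = 4×38 + 1393×6 + 3×172 + 14×102 = 152 + 8358 + 516 + 1428 = 10454
Index = 12235 / 10454 × 100 = 117.0365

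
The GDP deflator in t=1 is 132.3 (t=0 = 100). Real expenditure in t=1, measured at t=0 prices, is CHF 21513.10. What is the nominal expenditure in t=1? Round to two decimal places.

Nominal = Real × (Index/100) = 21513.10 × (132.3/100)
        = 21513.10 × 1.323 = 28461.8313

28461.83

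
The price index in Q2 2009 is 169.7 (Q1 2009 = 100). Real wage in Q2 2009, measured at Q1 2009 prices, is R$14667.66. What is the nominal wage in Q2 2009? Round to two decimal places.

Nominal = Real × (Index/100) = 14667.66 × (169.7/100)
        = 14667.66 × 1.697 = 24891.0190

24891.02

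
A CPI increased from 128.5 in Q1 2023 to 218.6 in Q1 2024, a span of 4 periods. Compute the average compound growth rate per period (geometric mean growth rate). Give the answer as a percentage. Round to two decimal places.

Growth factor = (218.6/128.5)^(1/4) = (1.701167)^(1/4) = 1.142054
Growth rate = 1.142054 − 1 = 0.142054 = 14.2054%

14.21%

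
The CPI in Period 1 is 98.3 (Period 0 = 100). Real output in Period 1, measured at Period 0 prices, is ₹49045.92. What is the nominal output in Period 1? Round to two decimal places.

Nominal = Real × (Index/100) = 49045.92 × (98.3/100)
        = 49045.92 × 0.983 = 48212.1394

48212.14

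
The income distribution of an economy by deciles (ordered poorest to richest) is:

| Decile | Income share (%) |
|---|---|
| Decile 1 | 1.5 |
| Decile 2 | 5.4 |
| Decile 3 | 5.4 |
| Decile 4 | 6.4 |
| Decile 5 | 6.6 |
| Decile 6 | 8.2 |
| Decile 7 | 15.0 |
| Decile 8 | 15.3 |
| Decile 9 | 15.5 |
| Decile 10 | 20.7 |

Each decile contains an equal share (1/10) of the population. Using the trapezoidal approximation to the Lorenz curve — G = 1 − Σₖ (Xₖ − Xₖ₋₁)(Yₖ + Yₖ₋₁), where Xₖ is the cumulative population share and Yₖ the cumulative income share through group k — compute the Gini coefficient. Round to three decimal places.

Cumulative income shares Yₖ: 0.0150, 0.0690, 0.1230, 0.1870, 0.2530, 0.3350, 0.4850, 0.6380, 0.7930, 1.0000
Σ (Xₖ−Xₖ₋₁)(Yₖ+Yₖ₋₁) = (1/10)(0.0150+0.0000) + (1/10)(0.0690+0.0150) + (1/10)(0.1230+0.0690) + (1/10)(0.1870+0.1230) + (1/10)(0.2530+0.1870) + (1/10)(0.3350+0.2530) + (1/10)(0.4850+0.3350) + (1/10)(0.6380+0.4850) + (1/10)(0.7930+0.6380) + (1/10)(1.0000+0.7930)
  = 0.0015 + 0.0084 + 0.0192 + 0.0310 + 0.0440 + 0.0588 + 0.0820 + 0.1123 + 0.1431 + 0.1793 = 0.6796
G = 1 − 0.6796 = 0.3204

0.320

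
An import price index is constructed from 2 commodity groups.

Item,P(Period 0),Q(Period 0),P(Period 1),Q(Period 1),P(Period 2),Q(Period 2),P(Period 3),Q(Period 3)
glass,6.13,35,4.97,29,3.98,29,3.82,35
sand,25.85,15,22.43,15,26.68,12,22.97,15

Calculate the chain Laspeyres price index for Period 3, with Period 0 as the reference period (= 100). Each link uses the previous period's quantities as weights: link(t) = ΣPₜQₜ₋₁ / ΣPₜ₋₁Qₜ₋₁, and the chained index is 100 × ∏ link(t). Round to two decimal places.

Link Period 0→Period 1:
ΣP(Period 1)Q(Period 0) = 4.97×35 + 22.43×15 = 173.95 + 336.45 = 510.4
ΣP(Period 0)Q(Period 0) = 6.13×35 + 25.85×15 = 214.55 + 387.75 = 602.3
link = 510.4/602.3 = 0.847418
Link Period 1→Period 2:
ΣP(Period 2)Q(Period 1) = 3.98×29 + 26.68×15 = 115.42 + 400.2 = 515.62
ΣP(Period 1)Q(Period 1) = 4.97×29 + 22.43×15 = 144.13 + 336.45 = 480.58
link = 515.62/480.58 = 1.072912
Link Period 2→Period 3:
ΣP(Period 3)Q(Period 2) = 3.82×29 + 22.97×12 = 110.78 + 275.64 = 386.42
ΣP(Period 2)Q(Period 2) = 3.98×29 + 26.68×12 = 115.42 + 320.16 = 435.58
link = 386.42/435.58 = 0.887139
Chained index = 100 × 0.847418 × 1.072912 × 0.887139 = 80.6591

80.66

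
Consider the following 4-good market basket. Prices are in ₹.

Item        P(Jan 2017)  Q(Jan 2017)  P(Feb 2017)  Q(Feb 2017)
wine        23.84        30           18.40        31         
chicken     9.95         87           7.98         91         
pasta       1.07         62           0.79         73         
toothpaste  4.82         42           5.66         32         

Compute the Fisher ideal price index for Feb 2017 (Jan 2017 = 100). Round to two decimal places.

82.34

Laspeyres component (base-period weights):
ΣP(Feb 2017)Q(Jan 2017) = 18.40×30 + 7.98×87 + 0.79×62 + 5.66×42 = 552 + 694.26 + 48.98 + 237.72 = 1532.96
ΣP(Jan 2017)Q(Jan 2017) = 23.84×30 + 9.95×87 + 1.07×62 + 4.82×42 = 715.2 + 865.65 + 66.34 + 202.44 = 1849.63
L = 1532.96 / 1849.63 × 100 = 82.8793
Paasche component (current-period weights):
ΣP(Feb 2017)Q(Feb 2017) = 18.40×31 + 7.98×91 + 0.79×73 + 5.66×32 = 570.4 + 726.18 + 57.67 + 181.12 = 1535.37
ΣP(Jan 2017)Q(Feb 2017) = 23.84×31 + 9.95×91 + 1.07×73 + 4.82×32 = 739.04 + 905.45 + 78.11 + 154.24 = 1876.84
P = 1535.37 / 1876.84 × 100 = 81.8061
Fisher = √(L × P) = √(82.8793 × 81.8061) = 82.3410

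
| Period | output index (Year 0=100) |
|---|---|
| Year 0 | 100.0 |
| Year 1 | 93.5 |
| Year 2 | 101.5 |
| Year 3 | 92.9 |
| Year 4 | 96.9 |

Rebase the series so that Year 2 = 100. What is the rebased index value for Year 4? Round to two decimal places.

95.47

Rebased(Year 4) = 96.9 / 101.5 × 100 = 95.4680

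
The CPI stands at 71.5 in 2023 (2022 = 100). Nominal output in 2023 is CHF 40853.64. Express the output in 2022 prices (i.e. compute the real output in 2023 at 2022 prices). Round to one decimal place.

Real = Nominal ÷ (Index/100) = 40853.64 ÷ (71.5/100)
     = 40853.64 ÷ 0.715 = 57137.9580

57138.0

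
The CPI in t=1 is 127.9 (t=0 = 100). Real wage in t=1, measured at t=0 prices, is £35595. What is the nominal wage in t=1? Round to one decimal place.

Nominal = Real × (Index/100) = 35595 × (127.9/100)
        = 35595 × 1.279 = 45526.0050

45526.0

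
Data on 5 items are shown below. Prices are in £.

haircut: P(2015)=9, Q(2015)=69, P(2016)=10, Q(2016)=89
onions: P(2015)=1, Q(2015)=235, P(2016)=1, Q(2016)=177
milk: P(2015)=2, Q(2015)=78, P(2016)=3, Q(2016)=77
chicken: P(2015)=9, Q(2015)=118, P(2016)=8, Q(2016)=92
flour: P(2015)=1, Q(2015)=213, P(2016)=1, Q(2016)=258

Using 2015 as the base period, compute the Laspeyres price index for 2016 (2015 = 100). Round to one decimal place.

Laspeyres price index uses base-period quantities as weights.
ΣP(2016)·Q(2015) = 10×69 + 1×235 + 3×78 + 8×118 + 1×213 = 690 + 235 + 234 + 944 + 213 = 2316
ΣP(2015)·Q(2015) = 9×69 + 1×235 + 2×78 + 9×118 + 1×213 = 621 + 235 + 156 + 1062 + 213 = 2287
Index = 2316 / 2287 × 100 = 101.2680

101.3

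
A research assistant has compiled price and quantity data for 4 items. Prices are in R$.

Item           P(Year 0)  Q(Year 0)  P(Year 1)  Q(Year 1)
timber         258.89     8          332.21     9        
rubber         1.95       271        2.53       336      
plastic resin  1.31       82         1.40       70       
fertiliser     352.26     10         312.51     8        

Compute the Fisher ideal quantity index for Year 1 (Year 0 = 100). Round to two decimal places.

Laspeyres component (base-period weights):
ΣP(Year 0)Q(Year 1) = 258.89×9 + 1.95×336 + 1.31×70 + 352.26×8 = 2330.01 + 655.2 + 91.7 + 2818.08 = 5894.99
ΣP(Year 0)Q(Year 0) = 258.89×8 + 1.95×271 + 1.31×82 + 352.26×10 = 2071.12 + 528.45 + 107.42 + 3522.6 = 6229.59
L = 5894.99 / 6229.59 × 100 = 94.6289
Paasche component (current-period weights):
ΣP(Year 1)Q(Year 1) = 332.21×9 + 2.53×336 + 1.40×70 + 312.51×8 = 2989.89 + 850.08 + 98 + 2500.08 = 6438.05
ΣP(Year 1)Q(Year 0) = 332.21×8 + 2.53×271 + 1.40×82 + 312.51×10 = 2657.68 + 685.63 + 114.8 + 3125.1 = 6583.21
P = 6438.05 / 6583.21 × 100 = 97.7950
Fisher = √(L × P) = √(94.6289 × 97.7950) = 96.1989

96.20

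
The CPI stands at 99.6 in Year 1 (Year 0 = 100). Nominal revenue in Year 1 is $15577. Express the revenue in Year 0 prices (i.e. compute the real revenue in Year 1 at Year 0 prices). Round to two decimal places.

15639.56

Real = Nominal ÷ (Index/100) = 15577 ÷ (99.6/100)
     = 15577 ÷ 0.996 = 15639.5582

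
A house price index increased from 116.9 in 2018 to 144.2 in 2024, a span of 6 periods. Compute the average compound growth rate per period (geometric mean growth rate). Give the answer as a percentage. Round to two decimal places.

3.56%

Growth factor = (144.2/116.9)^(1/6) = (1.233533)^(1/6) = 1.035599
Growth rate = 1.035599 − 1 = 0.035599 = 3.5599%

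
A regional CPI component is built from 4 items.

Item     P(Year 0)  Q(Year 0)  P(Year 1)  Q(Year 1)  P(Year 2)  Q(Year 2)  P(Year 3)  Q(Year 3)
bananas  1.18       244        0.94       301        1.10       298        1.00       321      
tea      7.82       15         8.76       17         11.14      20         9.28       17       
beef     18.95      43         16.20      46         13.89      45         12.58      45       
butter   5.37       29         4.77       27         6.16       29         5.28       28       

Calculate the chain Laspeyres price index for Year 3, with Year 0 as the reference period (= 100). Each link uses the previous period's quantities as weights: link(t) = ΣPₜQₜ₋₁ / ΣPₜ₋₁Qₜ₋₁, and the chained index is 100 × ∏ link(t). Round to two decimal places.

Link Year 0→Year 1:
ΣP(Year 1)Q(Year 0) = 0.94×244 + 8.76×15 + 16.20×43 + 4.77×29 = 229.36 + 131.4 + 696.6 + 138.33 = 1195.69
ΣP(Year 0)Q(Year 0) = 1.18×244 + 7.82×15 + 18.95×43 + 5.37×29 = 287.92 + 117.3 + 814.85 + 155.73 = 1375.8
link = 1195.69/1375.8 = 0.869087
Link Year 1→Year 2:
ΣP(Year 2)Q(Year 1) = 1.10×301 + 11.14×17 + 13.89×46 + 6.16×27 = 331.1 + 189.38 + 638.94 + 166.32 = 1325.74
ΣP(Year 1)Q(Year 1) = 0.94×301 + 8.76×17 + 16.20×46 + 4.77×27 = 282.94 + 148.92 + 745.2 + 128.79 = 1305.85
link = 1325.74/1305.85 = 1.015231
Link Year 2→Year 3:
ΣP(Year 3)Q(Year 2) = 1.00×298 + 9.28×20 + 12.58×45 + 5.28×29 = 298 + 185.6 + 566.1 + 153.12 = 1202.82
ΣP(Year 2)Q(Year 2) = 1.10×298 + 11.14×20 + 13.89×45 + 6.16×29 = 327.8 + 222.8 + 625.05 + 178.64 = 1354.29
link = 1202.82/1354.29 = 0.888155
Chained index = 100 × 0.869087 × 1.015231 × 0.888155 = 78.3641

78.36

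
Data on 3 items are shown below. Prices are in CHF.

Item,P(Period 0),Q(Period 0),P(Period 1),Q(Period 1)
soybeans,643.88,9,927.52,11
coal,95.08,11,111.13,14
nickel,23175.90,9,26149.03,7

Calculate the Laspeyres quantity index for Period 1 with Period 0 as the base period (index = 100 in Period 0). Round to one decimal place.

Laspeyres quantity index uses base-period prices as weights.
ΣP(Period 0)·Q(Period 1) = 643.88×11 + 95.08×14 + 23175.90×7 = 7082.68 + 1331.12 + 162231.3 = 170645.1
ΣP(Period 0)·Q(Period 0) = 643.88×9 + 95.08×11 + 23175.90×9 = 5794.92 + 1045.88 + 208583.1 = 215423.9
Index = 170645.1 / 215423.9 × 100 = 79.2136

79.2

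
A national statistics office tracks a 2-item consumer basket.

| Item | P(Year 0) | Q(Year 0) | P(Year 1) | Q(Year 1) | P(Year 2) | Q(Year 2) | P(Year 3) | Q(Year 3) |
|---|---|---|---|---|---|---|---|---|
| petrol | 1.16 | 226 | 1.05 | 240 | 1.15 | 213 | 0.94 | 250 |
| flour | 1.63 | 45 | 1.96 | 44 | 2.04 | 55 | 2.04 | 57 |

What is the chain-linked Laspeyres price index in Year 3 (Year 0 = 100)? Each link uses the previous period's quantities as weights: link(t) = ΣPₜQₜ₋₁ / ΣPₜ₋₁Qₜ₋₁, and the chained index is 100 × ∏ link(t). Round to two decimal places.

Link Year 0→Year 1:
ΣP(Year 1)Q(Year 0) = 1.05×226 + 1.96×45 = 237.3 + 88.2 = 325.5
ΣP(Year 0)Q(Year 0) = 1.16×226 + 1.63×45 = 262.16 + 73.35 = 335.51
link = 325.5/335.51 = 0.970165
Link Year 1→Year 2:
ΣP(Year 2)Q(Year 1) = 1.15×240 + 2.04×44 = 276 + 89.76 = 365.76
ΣP(Year 1)Q(Year 1) = 1.05×240 + 1.96×44 = 252 + 86.24 = 338.24
link = 365.76/338.24 = 1.081362
Link Year 2→Year 3:
ΣP(Year 3)Q(Year 2) = 0.94×213 + 2.04×55 = 200.22 + 112.2 = 312.42
ΣP(Year 2)Q(Year 2) = 1.15×213 + 2.04×55 = 244.95 + 112.2 = 357.15
link = 312.42/357.15 = 0.874759
Chained index = 100 × 0.970165 × 1.081362 × 0.874759 = 91.7709

91.77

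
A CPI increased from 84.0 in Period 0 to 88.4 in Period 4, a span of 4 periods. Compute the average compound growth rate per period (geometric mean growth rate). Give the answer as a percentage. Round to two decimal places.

1.28%

Growth factor = (88.4/84.0)^(1/4) = (1.052381)^(1/4) = 1.012846
Growth rate = 1.012846 − 1 = 0.012846 = 1.2846%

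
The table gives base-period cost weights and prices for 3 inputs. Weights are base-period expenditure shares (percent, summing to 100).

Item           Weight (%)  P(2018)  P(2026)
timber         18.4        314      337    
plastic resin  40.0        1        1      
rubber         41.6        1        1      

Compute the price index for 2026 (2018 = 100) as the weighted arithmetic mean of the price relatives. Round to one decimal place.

timber: 18.4 × (337/314) = 18.4 × 1.073248 = 19.7478
plastic resin: 40.0 × (1/1) = 40.0 × 1.000000 = 40.0000
rubber: 41.6 × (1/1) = 41.6 × 1.000000 = 41.6000
Index = Σ wᵢ·(p₁ᵢ/p₀ᵢ) = 19.7478 + 40.0000 + 41.6000 = 101.3478

101.3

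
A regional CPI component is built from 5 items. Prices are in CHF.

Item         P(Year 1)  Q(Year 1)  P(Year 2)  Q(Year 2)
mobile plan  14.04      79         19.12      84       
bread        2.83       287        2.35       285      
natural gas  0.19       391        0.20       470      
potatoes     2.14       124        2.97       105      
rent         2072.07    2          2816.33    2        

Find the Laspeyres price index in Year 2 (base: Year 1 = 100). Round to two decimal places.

129.02

Laspeyres price index uses base-period quantities as weights.
ΣP(Year 2)·Q(Year 1) = 19.12×79 + 2.35×287 + 0.20×391 + 2.97×124 + 2816.33×2 = 1510.48 + 674.45 + 78.2 + 368.28 + 5632.66 = 8264.07
ΣP(Year 1)·Q(Year 1) = 14.04×79 + 2.83×287 + 0.19×391 + 2.14×124 + 2072.07×2 = 1109.16 + 812.21 + 74.29 + 265.36 + 4144.14 = 6405.16
Index = 8264.07 / 6405.16 × 100 = 129.0221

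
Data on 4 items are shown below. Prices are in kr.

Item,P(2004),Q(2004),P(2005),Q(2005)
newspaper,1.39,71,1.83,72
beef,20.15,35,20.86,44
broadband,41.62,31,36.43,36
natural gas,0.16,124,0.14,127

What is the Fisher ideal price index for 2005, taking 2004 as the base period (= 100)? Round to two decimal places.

94.94

Laspeyres component (base-period weights):
ΣP(2005)Q(2004) = 1.83×71 + 20.86×35 + 36.43×31 + 0.14×124 = 129.93 + 730.1 + 1129.33 + 17.36 = 2006.72
ΣP(2004)Q(2004) = 1.39×71 + 20.15×35 + 41.62×31 + 0.16×124 = 98.69 + 705.25 + 1290.22 + 19.84 = 2114
L = 2006.72 / 2114 × 100 = 94.9253
Paasche component (current-period weights):
ΣP(2005)Q(2005) = 1.83×72 + 20.86×44 + 36.43×36 + 0.14×127 = 131.76 + 917.84 + 1311.48 + 17.78 = 2378.86
ΣP(2004)Q(2005) = 1.39×72 + 20.15×44 + 41.62×36 + 0.16×127 = 100.08 + 886.6 + 1498.32 + 20.32 = 2505.32
P = 2378.86 / 2505.32 × 100 = 94.9523
Fisher = √(L × P) = √(94.9253 × 94.9523) = 94.9388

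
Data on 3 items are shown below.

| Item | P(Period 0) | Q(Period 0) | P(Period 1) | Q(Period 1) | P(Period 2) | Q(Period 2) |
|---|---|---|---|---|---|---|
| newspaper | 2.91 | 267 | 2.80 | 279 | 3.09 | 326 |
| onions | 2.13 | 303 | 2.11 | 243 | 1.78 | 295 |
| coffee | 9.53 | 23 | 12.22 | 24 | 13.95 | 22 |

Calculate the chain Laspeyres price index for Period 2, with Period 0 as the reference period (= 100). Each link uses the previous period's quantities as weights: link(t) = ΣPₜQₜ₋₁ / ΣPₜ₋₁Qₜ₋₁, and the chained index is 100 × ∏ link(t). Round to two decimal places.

104.31

Link Period 0→Period 1:
ΣP(Period 1)Q(Period 0) = 2.80×267 + 2.11×303 + 12.22×23 = 747.6 + 639.33 + 281.06 = 1667.99
ΣP(Period 0)Q(Period 0) = 2.91×267 + 2.13×303 + 9.53×23 = 776.97 + 645.39 + 219.19 = 1641.55
link = 1667.99/1641.55 = 1.016107
Link Period 1→Period 2:
ΣP(Period 2)Q(Period 1) = 3.09×279 + 1.78×243 + 13.95×24 = 862.11 + 432.54 + 334.8 = 1629.45
ΣP(Period 1)Q(Period 1) = 2.80×279 + 2.11×243 + 12.22×24 = 781.2 + 512.73 + 293.28 = 1587.21
link = 1629.45/1587.21 = 1.026613
Chained index = 100 × 1.016107 × 1.026613 = 104.3148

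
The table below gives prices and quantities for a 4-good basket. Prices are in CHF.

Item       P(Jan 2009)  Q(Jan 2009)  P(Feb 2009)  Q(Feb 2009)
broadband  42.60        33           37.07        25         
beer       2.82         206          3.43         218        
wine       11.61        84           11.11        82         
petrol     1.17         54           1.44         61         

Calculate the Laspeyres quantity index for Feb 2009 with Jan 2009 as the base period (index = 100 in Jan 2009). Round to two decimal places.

89.36

Laspeyres quantity index uses base-period prices as weights.
ΣP(Jan 2009)·Q(Feb 2009) = 42.60×25 + 2.82×218 + 11.61×82 + 1.17×61 = 1065 + 614.76 + 952.02 + 71.37 = 2703.15
ΣP(Jan 2009)·Q(Jan 2009) = 42.60×33 + 2.82×206 + 11.61×84 + 1.17×54 = 1405.8 + 580.92 + 975.24 + 63.18 = 3025.14
Index = 2703.15 / 3025.14 × 100 = 89.3562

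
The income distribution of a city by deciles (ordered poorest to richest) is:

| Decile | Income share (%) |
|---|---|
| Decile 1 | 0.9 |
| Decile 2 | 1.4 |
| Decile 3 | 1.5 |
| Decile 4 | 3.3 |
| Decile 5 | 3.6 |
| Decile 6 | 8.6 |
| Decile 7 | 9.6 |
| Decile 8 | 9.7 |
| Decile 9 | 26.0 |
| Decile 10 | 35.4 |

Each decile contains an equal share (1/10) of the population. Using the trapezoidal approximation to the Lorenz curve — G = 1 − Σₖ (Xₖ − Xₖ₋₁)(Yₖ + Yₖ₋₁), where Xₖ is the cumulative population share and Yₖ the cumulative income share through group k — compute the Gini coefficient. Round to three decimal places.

0.548

Cumulative income shares Yₖ: 0.0090, 0.0230, 0.0380, 0.0710, 0.1070, 0.1930, 0.2890, 0.3860, 0.6460, 1.0000
Σ (Xₖ−Xₖ₋₁)(Yₖ+Yₖ₋₁) = (1/10)(0.0090+0.0000) + (1/10)(0.0230+0.0090) + (1/10)(0.0380+0.0230) + (1/10)(0.0710+0.0380) + (1/10)(0.1070+0.0710) + (1/10)(0.1930+0.1070) + (1/10)(0.2890+0.1930) + (1/10)(0.3860+0.2890) + (1/10)(0.6460+0.3860) + (1/10)(1.0000+0.6460)
  = 0.0009 + 0.0032 + 0.0061 + 0.0109 + 0.0178 + 0.0300 + 0.0482 + 0.0675 + 0.1032 + 0.1646 = 0.4524
G = 1 − 0.4524 = 0.5476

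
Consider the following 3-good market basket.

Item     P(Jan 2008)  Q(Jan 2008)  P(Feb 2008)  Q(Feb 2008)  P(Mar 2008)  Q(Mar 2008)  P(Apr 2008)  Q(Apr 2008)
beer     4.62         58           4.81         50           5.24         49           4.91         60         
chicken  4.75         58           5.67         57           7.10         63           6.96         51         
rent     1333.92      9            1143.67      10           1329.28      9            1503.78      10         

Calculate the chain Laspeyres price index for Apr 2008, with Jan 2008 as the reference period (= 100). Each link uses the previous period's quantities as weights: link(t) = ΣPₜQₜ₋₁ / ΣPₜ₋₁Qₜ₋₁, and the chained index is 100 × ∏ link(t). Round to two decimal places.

113.38

Link Jan 2008→Feb 2008:
ΣP(Feb 2008)Q(Jan 2008) = 4.81×58 + 5.67×58 + 1143.67×9 = 278.98 + 328.86 + 10293.03 = 10900.87
ΣP(Jan 2008)Q(Jan 2008) = 4.62×58 + 4.75×58 + 1333.92×9 = 267.96 + 275.5 + 12005.28 = 12548.74
link = 10900.87/12548.74 = 0.868682
Link Feb 2008→Mar 2008:
ΣP(Mar 2008)Q(Feb 2008) = 5.24×50 + 7.10×57 + 1329.28×10 = 262 + 404.7 + 13292.8 = 13959.5
ΣP(Feb 2008)Q(Feb 2008) = 4.81×50 + 5.67×57 + 1143.67×10 = 240.5 + 323.19 + 11436.7 = 12000.39
link = 13959.5/12000.39 = 1.163254
Link Mar 2008→Apr 2008:
ΣP(Apr 2008)Q(Mar 2008) = 4.91×49 + 6.96×63 + 1503.78×9 = 240.59 + 438.48 + 13534.02 = 14213.09
ΣP(Mar 2008)Q(Mar 2008) = 5.24×49 + 7.10×63 + 1329.28×9 = 256.76 + 447.3 + 11963.52 = 12667.58
link = 14213.09/12667.58 = 1.122005
Chained index = 100 × 0.868682 × 1.163254 × 1.122005 = 113.3784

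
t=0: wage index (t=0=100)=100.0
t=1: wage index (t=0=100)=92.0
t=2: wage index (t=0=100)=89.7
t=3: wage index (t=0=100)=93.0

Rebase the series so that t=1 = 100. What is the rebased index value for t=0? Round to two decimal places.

108.70

Rebased(t=0) = 100.0 / 92.0 × 100 = 108.6957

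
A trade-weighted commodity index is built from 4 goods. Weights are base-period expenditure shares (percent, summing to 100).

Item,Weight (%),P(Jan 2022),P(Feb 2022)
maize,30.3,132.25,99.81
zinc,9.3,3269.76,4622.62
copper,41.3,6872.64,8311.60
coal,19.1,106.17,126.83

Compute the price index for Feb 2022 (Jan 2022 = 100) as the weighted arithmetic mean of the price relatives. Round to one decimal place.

108.8

maize: 30.3 × (99.81/132.25) = 30.3 × 0.754707 = 22.8676
zinc: 9.3 × (4622.62/3269.76) = 9.3 × 1.413749 = 13.1479
copper: 41.3 × (8311.60/6872.64) = 41.3 × 1.209375 = 49.9472
coal: 19.1 × (126.83/106.17) = 19.1 × 1.194594 = 22.8167
Index = Σ wᵢ·(p₁ᵢ/p₀ᵢ) = 22.8676 + 13.1479 + 49.9472 + 22.8167 = 108.7794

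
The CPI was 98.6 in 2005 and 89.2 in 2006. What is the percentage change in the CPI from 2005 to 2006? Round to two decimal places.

Change = (89.2 − 98.6) / 98.6 × 100
       = -9.4 / 98.6 × 100 = -9.5335%

-9.53%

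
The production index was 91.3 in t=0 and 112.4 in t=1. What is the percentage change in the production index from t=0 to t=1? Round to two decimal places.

23.11%

Change = (112.4 − 91.3) / 91.3 × 100
       = 21.1 / 91.3 × 100 = 23.1106%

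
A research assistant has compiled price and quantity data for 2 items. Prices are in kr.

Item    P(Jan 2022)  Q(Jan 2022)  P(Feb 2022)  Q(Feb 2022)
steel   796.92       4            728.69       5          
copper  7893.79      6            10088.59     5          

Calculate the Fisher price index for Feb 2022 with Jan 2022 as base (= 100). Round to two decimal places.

Laspeyres component (base-period weights):
ΣP(Feb 2022)Q(Jan 2022) = 728.69×4 + 10088.59×6 = 2914.76 + 60531.54 = 63446.3
ΣP(Jan 2022)Q(Jan 2022) = 796.92×4 + 7893.79×6 = 3187.68 + 47362.74 = 50550.42
L = 63446.3 / 50550.42 × 100 = 125.5109
Paasche component (current-period weights):
ΣP(Feb 2022)Q(Feb 2022) = 728.69×5 + 10088.59×5 = 3643.45 + 50442.95 = 54086.4
ΣP(Jan 2022)Q(Feb 2022) = 796.92×5 + 7893.79×5 = 3984.6 + 39468.95 = 43453.55
P = 54086.4 / 43453.55 × 100 = 124.4695
Fisher = √(L × P) = √(125.5109 × 124.4695) = 124.9891

124.99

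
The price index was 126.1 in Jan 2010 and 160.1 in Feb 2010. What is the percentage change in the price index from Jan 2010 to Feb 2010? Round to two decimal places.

Change = (160.1 − 126.1) / 126.1 × 100
       = 34.0 / 126.1 × 100 = 26.9627%

26.96%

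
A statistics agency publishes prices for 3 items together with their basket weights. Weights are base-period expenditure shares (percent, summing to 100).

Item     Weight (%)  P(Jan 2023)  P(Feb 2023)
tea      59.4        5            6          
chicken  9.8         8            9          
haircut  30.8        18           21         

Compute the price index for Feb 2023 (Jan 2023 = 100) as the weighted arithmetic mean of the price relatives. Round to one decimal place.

tea: 59.4 × (6/5) = 59.4 × 1.200000 = 71.2800
chicken: 9.8 × (9/8) = 9.8 × 1.125000 = 11.0250
haircut: 30.8 × (21/18) = 30.8 × 1.166667 = 35.9333
Index = Σ wᵢ·(p₁ᵢ/p₀ᵢ) = 71.2800 + 11.0250 + 35.9333 = 118.2383

118.2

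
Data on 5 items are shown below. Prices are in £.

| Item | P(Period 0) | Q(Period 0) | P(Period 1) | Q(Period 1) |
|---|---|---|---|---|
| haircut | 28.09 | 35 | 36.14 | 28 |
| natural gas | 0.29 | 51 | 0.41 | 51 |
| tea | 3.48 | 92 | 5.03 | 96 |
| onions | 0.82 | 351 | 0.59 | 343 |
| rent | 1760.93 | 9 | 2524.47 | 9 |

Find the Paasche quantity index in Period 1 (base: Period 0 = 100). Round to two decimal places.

Paasche quantity index uses current-period prices as weights.
ΣP(Period 1)·Q(Period 1) = 36.14×28 + 0.41×51 + 5.03×96 + 0.59×343 + 2524.47×9 = 1011.92 + 20.91 + 482.88 + 202.37 + 22720.23 = 24438.31
ΣP(Period 1)·Q(Period 0) = 36.14×35 + 0.41×51 + 5.03×92 + 0.59×351 + 2524.47×9 = 1264.9 + 20.91 + 462.76 + 207.09 + 22720.23 = 24675.89
Index = 24438.31 / 24675.89 × 100 = 99.0372

99.04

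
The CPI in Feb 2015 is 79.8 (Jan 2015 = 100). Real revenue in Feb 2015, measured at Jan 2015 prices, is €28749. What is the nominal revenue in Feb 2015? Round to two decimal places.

22941.70

Nominal = Real × (Index/100) = 28749 × (79.8/100)
        = 28749 × 0.798 = 22941.7020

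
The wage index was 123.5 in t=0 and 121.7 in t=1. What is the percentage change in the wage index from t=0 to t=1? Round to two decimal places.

-1.46%

Change = (121.7 − 123.5) / 123.5 × 100
       = -1.8 / 123.5 × 100 = -1.4575%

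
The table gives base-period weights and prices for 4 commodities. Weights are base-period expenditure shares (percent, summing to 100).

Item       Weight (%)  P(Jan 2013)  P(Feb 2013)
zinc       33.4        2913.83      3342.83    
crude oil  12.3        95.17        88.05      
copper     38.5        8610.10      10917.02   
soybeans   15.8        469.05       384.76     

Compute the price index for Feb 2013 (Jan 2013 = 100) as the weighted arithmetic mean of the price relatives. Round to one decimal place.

111.5

zinc: 33.4 × (3342.83/2913.83) = 33.4 × 1.147229 = 38.3174
crude oil: 12.3 × (88.05/95.17) = 12.3 × 0.925187 = 11.3798
copper: 38.5 × (10917.02/8610.10) = 38.5 × 1.267932 = 48.8154
soybeans: 15.8 × (384.76/469.05) = 15.8 × 0.820296 = 12.9607
Index = Σ wᵢ·(p₁ᵢ/p₀ᵢ) = 38.3174 + 11.3798 + 48.8154 + 12.9607 = 111.4733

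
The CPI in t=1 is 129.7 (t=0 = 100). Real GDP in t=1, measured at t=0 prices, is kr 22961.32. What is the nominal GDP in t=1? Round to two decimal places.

Nominal = Real × (Index/100) = 22961.32 × (129.7/100)
        = 22961.32 × 1.297 = 29780.8320

29780.83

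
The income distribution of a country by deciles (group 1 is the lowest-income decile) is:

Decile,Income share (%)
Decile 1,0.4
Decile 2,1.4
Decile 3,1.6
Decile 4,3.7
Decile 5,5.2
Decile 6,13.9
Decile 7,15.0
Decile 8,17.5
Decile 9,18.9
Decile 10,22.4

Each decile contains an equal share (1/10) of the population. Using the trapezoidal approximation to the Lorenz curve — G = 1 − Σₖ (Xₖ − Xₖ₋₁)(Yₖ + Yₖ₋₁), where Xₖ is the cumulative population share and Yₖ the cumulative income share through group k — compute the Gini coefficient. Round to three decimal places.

0.443

Cumulative income shares Yₖ: 0.0040, 0.0180, 0.0340, 0.0710, 0.1230, 0.2620, 0.4120, 0.5870, 0.7760, 1.0000
Σ (Xₖ−Xₖ₋₁)(Yₖ+Yₖ₋₁) = (1/10)(0.0040+0.0000) + (1/10)(0.0180+0.0040) + (1/10)(0.0340+0.0180) + (1/10)(0.0710+0.0340) + (1/10)(0.1230+0.0710) + (1/10)(0.2620+0.1230) + (1/10)(0.4120+0.2620) + (1/10)(0.5870+0.4120) + (1/10)(0.7760+0.5870) + (1/10)(1.0000+0.7760)
  = 0.0004 + 0.0022 + 0.0052 + 0.0105 + 0.0194 + 0.0385 + 0.0674 + 0.0999 + 0.1363 + 0.1776 = 0.5574
G = 1 − 0.5574 = 0.4426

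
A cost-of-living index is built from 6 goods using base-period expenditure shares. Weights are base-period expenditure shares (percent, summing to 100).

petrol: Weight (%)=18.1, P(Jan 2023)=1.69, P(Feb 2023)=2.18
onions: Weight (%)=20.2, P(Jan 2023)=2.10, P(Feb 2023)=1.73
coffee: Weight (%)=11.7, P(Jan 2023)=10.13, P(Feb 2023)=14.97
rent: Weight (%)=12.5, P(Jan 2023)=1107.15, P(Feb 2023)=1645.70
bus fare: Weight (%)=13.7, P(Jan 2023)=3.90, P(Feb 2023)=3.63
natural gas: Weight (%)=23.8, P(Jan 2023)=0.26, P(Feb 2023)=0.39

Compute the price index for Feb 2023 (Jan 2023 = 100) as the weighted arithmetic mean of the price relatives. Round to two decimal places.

124.31

petrol: 18.1 × (2.18/1.69) = 18.1 × 1.289941 = 23.3479
onions: 20.2 × (1.73/2.10) = 20.2 × 0.823810 = 16.6410
coffee: 11.7 × (14.97/10.13) = 11.7 × 1.477789 = 17.2901
rent: 12.5 × (1645.70/1107.15) = 12.5 × 1.486429 = 18.5804
bus fare: 13.7 × (3.63/3.90) = 13.7 × 0.930769 = 12.7515
natural gas: 23.8 × (0.39/0.26) = 23.8 × 1.500000 = 35.7000
Index = Σ wᵢ·(p₁ᵢ/p₀ᵢ) = 23.3479 + 16.6410 + 17.2901 + 18.5804 + 12.7515 + 35.7000 = 124.3109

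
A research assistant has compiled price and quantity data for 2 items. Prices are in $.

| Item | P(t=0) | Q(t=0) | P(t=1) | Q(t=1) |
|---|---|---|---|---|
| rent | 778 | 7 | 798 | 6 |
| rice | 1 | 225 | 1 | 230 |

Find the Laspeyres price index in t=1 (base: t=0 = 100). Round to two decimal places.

Laspeyres price index uses base-period quantities as weights.
ΣP(t=1)·Q(t=0) = 798×7 + 1×225 = 5586 + 225 = 5811
ΣP(t=0)·Q(t=0) = 778×7 + 1×225 = 5446 + 225 = 5671
Index = 5811 / 5671 × 100 = 102.4687

102.47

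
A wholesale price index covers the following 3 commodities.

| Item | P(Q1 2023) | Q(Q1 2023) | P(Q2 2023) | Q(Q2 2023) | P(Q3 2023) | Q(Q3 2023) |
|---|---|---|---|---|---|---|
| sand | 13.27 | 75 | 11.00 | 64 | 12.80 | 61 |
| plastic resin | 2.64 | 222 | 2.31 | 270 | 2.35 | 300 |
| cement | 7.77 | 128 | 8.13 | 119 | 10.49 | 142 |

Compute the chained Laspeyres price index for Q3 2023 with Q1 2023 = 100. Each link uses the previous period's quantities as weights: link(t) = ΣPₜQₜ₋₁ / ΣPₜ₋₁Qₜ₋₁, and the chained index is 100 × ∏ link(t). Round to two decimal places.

Link Q1 2023→Q2 2023:
ΣP(Q2 2023)Q(Q1 2023) = 11.00×75 + 2.31×222 + 8.13×128 = 825 + 512.82 + 1040.64 = 2378.46
ΣP(Q1 2023)Q(Q1 2023) = 13.27×75 + 2.64×222 + 7.77×128 = 995.25 + 586.08 + 994.56 = 2575.89
link = 2378.46/2575.89 = 0.923355
Link Q2 2023→Q3 2023:
ΣP(Q3 2023)Q(Q2 2023) = 12.80×64 + 2.35×270 + 10.49×119 = 819.2 + 634.5 + 1248.31 = 2702.01
ΣP(Q2 2023)Q(Q2 2023) = 11.00×64 + 2.31×270 + 8.13×119 = 704 + 623.7 + 967.47 = 2295.17
link = 2702.01/2295.17 = 1.177259
Chained index = 100 × 0.923355 × 1.177259 = 108.7028

108.70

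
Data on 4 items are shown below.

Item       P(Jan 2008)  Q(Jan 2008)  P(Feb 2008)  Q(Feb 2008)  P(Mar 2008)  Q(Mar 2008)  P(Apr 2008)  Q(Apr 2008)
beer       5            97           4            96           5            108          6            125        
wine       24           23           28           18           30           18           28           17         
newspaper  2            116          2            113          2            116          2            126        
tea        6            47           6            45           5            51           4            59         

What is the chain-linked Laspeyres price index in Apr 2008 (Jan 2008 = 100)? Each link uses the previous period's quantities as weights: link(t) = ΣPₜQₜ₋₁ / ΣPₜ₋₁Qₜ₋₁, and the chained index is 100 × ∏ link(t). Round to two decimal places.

107.36

Link Jan 2008→Feb 2008:
ΣP(Feb 2008)Q(Jan 2008) = 4×97 + 28×23 + 2×116 + 6×47 = 388 + 644 + 232 + 282 = 1546
ΣP(Jan 2008)Q(Jan 2008) = 5×97 + 24×23 + 2×116 + 6×47 = 485 + 552 + 232 + 282 = 1551
link = 1546/1551 = 0.996776
Link Feb 2008→Mar 2008:
ΣP(Mar 2008)Q(Feb 2008) = 5×96 + 30×18 + 2×113 + 5×45 = 480 + 540 + 226 + 225 = 1471
ΣP(Feb 2008)Q(Feb 2008) = 4×96 + 28×18 + 2×113 + 6×45 = 384 + 504 + 226 + 270 = 1384
link = 1471/1384 = 1.062861
Link Mar 2008→Apr 2008:
ΣP(Apr 2008)Q(Mar 2008) = 6×108 + 28×18 + 2×116 + 4×51 = 648 + 504 + 232 + 204 = 1588
ΣP(Mar 2008)Q(Mar 2008) = 5×108 + 30×18 + 2×116 + 5×51 = 540 + 540 + 232 + 255 = 1567
link = 1588/1567 = 1.013401
Chained index = 100 × 0.996776 × 1.062861 × 1.013401 = 107.3633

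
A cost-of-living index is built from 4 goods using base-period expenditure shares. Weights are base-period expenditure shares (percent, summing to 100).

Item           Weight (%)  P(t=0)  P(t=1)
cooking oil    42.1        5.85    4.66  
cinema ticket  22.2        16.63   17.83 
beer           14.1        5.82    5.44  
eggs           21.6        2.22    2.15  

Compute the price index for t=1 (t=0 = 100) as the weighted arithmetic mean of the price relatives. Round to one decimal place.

cooking oil: 42.1 × (4.66/5.85) = 42.1 × 0.796581 = 33.5361
cinema ticket: 22.2 × (17.83/16.63) = 22.2 × 1.072159 = 23.8019
beer: 14.1 × (5.44/5.82) = 14.1 × 0.934708 = 13.1794
eggs: 21.6 × (2.15/2.22) = 21.6 × 0.968468 = 20.9189
Index = Σ wᵢ·(p₁ᵢ/p₀ᵢ) = 33.5361 + 23.8019 + 13.1794 + 20.9189 = 91.4363

91.4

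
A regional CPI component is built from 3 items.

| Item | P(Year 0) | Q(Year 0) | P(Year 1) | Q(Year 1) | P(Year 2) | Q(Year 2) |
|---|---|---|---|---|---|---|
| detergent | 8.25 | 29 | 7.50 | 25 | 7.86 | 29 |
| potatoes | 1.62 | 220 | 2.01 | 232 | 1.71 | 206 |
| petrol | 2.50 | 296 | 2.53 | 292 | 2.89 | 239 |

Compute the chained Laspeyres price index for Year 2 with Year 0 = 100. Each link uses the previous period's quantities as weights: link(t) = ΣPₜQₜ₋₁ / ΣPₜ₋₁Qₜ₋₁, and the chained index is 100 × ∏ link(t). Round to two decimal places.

Link Year 0→Year 1:
ΣP(Year 1)Q(Year 0) = 7.50×29 + 2.01×220 + 2.53×296 = 217.5 + 442.2 + 748.88 = 1408.58
ΣP(Year 0)Q(Year 0) = 8.25×29 + 1.62×220 + 2.50×296 = 239.25 + 356.4 + 740 = 1335.65
link = 1408.58/1335.65 = 1.054603
Link Year 1→Year 2:
ΣP(Year 2)Q(Year 1) = 7.86×25 + 1.71×232 + 2.89×292 = 196.5 + 396.72 + 843.88 = 1437.1
ΣP(Year 1)Q(Year 1) = 7.50×25 + 2.01×232 + 2.53×292 = 187.5 + 466.32 + 738.76 = 1392.58
link = 1437.1/1392.58 = 1.031969
Chained index = 100 × 1.054603 × 1.031969 = 108.8318

108.83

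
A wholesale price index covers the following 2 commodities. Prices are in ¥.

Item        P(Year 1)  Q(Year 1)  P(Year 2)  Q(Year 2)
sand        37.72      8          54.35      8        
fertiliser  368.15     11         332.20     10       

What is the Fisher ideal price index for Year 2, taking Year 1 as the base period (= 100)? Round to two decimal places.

94.14

Laspeyres component (base-period weights):
ΣP(Year 2)Q(Year 1) = 54.35×8 + 332.20×11 = 434.8 + 3654.2 = 4089
ΣP(Year 1)Q(Year 1) = 37.72×8 + 368.15×11 = 301.76 + 4049.65 = 4351.41
L = 4089 / 4351.41 × 100 = 93.9695
Paasche component (current-period weights):
ΣP(Year 2)Q(Year 2) = 54.35×8 + 332.20×10 = 434.8 + 3322 = 3756.8
ΣP(Year 1)Q(Year 2) = 37.72×8 + 368.15×10 = 301.76 + 3681.5 = 3983.26
P = 3756.8 / 3983.26 × 100 = 94.3147
Fisher = √(L × P) = √(93.9695 × 94.3147) = 94.1420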